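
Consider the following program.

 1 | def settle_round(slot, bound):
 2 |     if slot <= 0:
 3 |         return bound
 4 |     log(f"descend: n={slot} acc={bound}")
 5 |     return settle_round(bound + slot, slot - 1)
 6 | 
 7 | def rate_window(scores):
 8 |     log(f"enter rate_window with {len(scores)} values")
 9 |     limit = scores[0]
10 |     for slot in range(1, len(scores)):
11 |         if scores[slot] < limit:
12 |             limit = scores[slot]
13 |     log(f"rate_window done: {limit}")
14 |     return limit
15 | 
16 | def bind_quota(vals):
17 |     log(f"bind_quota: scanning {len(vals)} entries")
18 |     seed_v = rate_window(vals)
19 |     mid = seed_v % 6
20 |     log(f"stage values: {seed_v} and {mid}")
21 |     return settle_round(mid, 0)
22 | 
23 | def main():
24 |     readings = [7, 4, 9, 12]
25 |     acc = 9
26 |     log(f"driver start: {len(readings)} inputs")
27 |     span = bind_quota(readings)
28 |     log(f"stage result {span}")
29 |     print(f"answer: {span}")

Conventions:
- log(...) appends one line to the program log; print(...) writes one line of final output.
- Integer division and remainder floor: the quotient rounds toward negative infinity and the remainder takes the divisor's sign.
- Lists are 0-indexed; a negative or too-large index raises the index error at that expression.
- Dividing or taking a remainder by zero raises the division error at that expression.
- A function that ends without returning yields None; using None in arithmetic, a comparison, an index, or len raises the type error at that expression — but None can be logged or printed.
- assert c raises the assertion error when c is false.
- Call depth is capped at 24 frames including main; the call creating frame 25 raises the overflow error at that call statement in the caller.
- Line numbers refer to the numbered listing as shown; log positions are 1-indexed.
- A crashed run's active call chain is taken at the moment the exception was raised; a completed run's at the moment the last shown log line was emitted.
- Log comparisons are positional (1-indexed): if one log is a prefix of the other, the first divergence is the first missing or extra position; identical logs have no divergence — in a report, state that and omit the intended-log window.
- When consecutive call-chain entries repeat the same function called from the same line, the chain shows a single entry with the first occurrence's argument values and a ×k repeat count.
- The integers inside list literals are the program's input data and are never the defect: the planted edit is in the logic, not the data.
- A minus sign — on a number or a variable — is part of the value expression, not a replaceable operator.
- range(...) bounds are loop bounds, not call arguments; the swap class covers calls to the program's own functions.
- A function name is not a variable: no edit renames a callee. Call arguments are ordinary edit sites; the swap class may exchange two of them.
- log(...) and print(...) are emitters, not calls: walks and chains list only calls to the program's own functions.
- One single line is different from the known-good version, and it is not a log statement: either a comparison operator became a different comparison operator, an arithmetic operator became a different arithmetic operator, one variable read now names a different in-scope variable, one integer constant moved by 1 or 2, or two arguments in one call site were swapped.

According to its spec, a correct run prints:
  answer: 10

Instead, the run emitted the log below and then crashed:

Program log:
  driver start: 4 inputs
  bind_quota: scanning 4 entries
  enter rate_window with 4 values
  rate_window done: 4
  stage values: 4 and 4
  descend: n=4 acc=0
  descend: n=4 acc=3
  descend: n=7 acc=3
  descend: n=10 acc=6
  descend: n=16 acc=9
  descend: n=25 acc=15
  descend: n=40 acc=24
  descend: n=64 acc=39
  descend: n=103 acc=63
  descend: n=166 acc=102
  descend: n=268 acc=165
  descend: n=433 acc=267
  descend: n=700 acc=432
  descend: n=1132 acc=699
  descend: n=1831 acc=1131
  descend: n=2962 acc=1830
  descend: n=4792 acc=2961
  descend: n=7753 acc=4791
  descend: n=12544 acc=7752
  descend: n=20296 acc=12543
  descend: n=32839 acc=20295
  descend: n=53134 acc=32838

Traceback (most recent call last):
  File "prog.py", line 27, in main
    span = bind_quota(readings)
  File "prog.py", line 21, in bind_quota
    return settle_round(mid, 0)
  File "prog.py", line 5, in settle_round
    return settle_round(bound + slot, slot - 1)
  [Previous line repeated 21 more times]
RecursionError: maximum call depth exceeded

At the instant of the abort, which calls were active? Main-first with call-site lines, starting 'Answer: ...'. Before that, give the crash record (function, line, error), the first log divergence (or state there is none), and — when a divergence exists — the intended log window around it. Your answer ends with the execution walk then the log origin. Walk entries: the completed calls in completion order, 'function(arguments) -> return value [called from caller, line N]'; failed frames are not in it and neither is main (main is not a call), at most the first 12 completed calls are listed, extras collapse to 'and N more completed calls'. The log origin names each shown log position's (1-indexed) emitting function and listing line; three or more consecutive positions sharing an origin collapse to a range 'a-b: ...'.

Answer: main -> bind_quota (called at line 27) -> settle_round (called at line 21) -> settle_round (called at line 5) ×21.
Core observation: The log first diverges at position 7: the faulty run prints 'descend: n=4 acc=3' where the working version prints 'descend: n=3 acc=4'.
Crash: settle_round, line 5, RecursionError.
First divergence: at position 7 the run shows 'descend: n=4 acc=3' where the working version logs 'descend: n=3 acc=4'.
Intended log window:
  5: stage values: 4 and 4
  6: descend: n=4 acc=0
  7: descend: n=3 acc=4
  8: descend: n=2 acc=7
Execution walk:
  rate_window([7, 4, 9, 12]) -> 4  [called from bind_quota, line 18]
Log origin:
  1 — main, line 26
  2 — bind_quota, line 17
  3 — rate_window, line 8
  4 — rate_window, line 13
  5 — bind_quota, line 20
  6-27 — settle_round, line 4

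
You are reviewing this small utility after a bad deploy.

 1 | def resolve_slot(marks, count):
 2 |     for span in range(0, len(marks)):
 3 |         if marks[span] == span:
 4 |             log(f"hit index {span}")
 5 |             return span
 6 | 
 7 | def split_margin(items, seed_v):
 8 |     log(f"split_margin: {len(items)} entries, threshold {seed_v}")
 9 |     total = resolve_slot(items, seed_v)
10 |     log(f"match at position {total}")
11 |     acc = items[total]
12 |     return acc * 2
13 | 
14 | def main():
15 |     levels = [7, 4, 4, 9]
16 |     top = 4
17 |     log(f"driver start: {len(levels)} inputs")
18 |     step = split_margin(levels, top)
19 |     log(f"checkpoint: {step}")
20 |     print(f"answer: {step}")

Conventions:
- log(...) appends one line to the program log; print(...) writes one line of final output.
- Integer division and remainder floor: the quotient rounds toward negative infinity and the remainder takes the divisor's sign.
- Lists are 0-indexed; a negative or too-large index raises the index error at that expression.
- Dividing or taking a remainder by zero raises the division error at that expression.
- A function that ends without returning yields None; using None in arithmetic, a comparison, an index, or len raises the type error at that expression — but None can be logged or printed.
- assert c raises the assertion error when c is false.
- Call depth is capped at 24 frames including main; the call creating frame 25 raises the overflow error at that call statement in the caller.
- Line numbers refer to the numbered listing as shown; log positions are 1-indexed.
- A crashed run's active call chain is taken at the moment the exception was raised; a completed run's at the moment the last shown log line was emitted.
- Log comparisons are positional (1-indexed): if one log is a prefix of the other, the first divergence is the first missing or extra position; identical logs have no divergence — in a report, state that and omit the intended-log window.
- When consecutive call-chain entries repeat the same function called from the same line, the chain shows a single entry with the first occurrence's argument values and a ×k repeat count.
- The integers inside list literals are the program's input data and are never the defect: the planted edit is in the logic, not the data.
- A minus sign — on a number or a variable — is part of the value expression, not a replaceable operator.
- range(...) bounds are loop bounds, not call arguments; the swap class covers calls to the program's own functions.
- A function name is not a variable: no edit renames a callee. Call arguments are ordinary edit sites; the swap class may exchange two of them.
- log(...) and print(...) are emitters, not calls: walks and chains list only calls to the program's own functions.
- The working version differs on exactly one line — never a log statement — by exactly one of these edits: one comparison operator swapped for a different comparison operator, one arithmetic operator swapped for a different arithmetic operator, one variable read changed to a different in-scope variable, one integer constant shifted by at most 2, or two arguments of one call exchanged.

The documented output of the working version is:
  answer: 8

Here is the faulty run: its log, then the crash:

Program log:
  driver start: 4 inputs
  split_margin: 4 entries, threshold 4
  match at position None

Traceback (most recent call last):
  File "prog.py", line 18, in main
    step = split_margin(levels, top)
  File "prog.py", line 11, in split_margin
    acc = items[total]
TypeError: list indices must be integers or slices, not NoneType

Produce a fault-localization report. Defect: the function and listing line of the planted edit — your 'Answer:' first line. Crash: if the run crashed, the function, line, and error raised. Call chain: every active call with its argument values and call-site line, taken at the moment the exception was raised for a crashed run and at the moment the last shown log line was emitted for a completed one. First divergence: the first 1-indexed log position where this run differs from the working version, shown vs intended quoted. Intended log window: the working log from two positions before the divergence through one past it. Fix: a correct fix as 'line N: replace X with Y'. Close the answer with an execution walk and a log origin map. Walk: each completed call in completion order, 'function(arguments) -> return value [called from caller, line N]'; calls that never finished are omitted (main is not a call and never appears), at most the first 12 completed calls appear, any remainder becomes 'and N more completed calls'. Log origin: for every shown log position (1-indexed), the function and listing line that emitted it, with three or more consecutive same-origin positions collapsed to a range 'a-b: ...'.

Answer: the defect is in resolve_slot at line 3.
The tell: Position 3 is the first bad log line: 'match at position None' should read 'hit index 1'.
Crash: split_margin, line 11, TypeError.
Call chain: main -> split_margin([7, 4, 4, 9], 4) (called at line 18).
First divergence: position 3 — the shown line 'match at position None' should read 'hit index 1'.
Intended log window:
  1: driver start: 4 inputs
  2: split_margin: 4 entries, threshold 4
  3: hit index 1
  4: match at position 1
Execution walk:
  resolve_slot([7, 4, 4, 9], 4) -> None  [called from split_margin, line 9]
Origin of each log line:
  1: emitted by main (line 17)
  2: emitted by split_margin (line 8)
  3: emitted by split_margin (line 10)
A correct fix: line 3: replace `marks[span] == span` with `marks[span] == count`.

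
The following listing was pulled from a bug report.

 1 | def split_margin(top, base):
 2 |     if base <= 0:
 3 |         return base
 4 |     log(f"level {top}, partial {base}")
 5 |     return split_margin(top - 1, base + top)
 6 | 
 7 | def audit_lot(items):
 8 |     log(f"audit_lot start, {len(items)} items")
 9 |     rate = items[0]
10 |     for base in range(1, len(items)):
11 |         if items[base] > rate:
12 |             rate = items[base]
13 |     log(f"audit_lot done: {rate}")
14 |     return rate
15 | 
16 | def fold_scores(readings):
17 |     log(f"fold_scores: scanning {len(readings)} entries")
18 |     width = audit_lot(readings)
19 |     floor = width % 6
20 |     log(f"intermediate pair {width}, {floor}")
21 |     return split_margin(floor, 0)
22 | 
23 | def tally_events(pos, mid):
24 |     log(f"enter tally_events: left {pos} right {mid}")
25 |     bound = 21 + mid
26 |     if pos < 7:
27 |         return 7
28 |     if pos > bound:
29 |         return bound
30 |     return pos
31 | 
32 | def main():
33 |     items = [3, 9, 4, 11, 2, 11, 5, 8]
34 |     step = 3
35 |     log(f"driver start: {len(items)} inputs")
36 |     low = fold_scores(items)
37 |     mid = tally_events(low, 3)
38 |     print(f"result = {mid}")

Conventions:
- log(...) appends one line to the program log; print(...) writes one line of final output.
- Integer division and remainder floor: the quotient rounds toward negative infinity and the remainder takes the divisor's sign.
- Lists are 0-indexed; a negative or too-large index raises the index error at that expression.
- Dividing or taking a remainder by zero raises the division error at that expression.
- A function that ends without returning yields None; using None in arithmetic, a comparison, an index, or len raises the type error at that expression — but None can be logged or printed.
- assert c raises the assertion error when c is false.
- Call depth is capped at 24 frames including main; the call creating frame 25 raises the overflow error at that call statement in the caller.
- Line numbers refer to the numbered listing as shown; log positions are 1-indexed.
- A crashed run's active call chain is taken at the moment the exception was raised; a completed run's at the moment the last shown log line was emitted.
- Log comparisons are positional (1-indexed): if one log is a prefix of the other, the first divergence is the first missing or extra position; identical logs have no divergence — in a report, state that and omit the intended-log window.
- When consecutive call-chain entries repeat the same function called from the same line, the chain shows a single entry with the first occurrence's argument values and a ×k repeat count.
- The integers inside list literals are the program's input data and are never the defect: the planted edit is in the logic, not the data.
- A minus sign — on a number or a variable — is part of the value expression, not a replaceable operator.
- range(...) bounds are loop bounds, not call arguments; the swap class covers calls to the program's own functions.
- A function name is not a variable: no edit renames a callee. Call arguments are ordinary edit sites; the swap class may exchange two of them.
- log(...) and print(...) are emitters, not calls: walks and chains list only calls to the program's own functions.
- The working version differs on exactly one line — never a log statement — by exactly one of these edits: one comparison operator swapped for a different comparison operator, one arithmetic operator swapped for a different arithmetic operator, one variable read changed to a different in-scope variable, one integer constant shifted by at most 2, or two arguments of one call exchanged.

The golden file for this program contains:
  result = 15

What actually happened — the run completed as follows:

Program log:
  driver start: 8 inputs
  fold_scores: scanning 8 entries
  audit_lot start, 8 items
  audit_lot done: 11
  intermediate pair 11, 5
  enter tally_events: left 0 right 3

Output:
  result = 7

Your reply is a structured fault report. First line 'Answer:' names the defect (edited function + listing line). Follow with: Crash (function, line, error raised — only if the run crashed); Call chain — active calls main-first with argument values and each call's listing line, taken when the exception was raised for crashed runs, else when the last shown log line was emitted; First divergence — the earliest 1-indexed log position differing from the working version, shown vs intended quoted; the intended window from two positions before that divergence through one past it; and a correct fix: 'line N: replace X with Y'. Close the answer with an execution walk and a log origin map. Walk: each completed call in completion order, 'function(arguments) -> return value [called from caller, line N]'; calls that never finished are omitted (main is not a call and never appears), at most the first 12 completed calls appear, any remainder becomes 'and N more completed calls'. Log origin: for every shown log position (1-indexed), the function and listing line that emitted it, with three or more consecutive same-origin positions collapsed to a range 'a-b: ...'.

Answer: the defect is in split_margin at line 2.
Key observation: Everything matches until log position 6, which reads 'enter tally_events: left 0 right 3' in place of 'level 5, partial 0'.
Call chain: main -> tally_events(0, 3) (called at line 37).
First divergence: position 6 — shown 'enter tally_events: left 0 right 3', intended 'level 5, partial 0'.
Intended log window:
  4: audit_lot done: 11
  5: intermediate pair 11, 5
  6: level 5, partial 0
  7: level 4, partial 5
Execution walk:
  audit_lot([3, 9, 4, 11, 2, 11, 5, 8]) -> 11  [called from fold_scores, line 18]
  split_margin(5, 0) -> 0  [called from fold_scores, line 21]
  fold_scores([3, 9, 4, 11, 2, 11, 5, 8]) -> 0  [called from main, line 36]
  tally_events(0, 3) -> 7  [called from main, line 37]
Log origins:
  1: emitted by main (line 35)
  2: emitted by fold_scores (line 17)
  3: emitted by audit_lot (line 8)
  4: emitted by audit_lot (line 13)
  5: emitted by fold_scores (line 20)
  6: emitted by tally_events (line 24)
A correct fix: line 2: replace `base` with `top`.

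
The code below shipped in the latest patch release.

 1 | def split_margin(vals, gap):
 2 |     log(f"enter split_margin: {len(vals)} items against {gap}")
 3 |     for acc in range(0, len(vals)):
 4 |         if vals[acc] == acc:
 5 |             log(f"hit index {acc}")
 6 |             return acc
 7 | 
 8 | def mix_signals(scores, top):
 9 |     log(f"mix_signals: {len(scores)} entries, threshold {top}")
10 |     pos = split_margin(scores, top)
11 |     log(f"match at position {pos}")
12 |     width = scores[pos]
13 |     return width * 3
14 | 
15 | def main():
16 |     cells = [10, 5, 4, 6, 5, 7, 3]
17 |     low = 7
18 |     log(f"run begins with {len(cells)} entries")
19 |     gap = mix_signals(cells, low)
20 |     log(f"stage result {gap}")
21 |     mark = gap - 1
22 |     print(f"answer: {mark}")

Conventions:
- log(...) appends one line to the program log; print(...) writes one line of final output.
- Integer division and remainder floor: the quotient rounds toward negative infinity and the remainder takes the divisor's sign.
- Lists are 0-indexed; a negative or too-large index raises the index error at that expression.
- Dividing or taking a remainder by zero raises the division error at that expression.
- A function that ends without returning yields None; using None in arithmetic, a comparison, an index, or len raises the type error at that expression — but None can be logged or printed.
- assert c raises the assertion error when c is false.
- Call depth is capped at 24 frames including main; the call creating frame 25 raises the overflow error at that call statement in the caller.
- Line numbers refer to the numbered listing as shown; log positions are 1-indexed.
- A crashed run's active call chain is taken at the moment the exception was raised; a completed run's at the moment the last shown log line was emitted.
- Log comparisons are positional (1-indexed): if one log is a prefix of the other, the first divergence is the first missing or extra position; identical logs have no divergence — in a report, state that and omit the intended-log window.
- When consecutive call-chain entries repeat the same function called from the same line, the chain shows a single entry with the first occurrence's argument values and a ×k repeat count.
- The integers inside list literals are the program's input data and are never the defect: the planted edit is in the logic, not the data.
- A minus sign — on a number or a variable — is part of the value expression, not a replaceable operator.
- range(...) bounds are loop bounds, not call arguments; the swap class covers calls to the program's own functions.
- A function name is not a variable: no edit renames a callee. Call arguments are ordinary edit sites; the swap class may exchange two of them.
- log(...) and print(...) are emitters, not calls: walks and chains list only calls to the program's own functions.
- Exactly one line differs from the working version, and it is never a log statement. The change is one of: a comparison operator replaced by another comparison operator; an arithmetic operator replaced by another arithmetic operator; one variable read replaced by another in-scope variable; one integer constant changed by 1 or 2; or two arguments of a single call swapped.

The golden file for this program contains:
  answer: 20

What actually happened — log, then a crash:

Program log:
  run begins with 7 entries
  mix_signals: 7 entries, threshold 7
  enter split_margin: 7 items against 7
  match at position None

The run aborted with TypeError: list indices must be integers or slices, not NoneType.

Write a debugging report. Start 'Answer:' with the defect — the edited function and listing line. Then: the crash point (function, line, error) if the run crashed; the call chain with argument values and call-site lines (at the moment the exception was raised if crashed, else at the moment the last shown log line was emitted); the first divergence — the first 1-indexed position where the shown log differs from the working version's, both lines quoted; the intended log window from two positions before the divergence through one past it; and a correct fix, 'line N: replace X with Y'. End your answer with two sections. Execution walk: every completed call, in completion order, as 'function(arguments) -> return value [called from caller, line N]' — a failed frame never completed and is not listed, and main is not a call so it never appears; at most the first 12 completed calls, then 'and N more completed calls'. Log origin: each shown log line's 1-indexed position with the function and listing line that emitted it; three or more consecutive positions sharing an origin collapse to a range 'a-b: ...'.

Answer: the defect is in split_margin at line 4.
Key fact: The log first diverges at position 4: the faulty run prints 'match at position None' where the working version prints 'hit index 5'.
Crash: mix_signals, line 12, TypeError.
Call chain: main -> mix_signals([10, 5, 4, 6, 5, 7, 3], 7) (called at line 19).
First divergence: at position 4 the run shows 'match at position None' where the working version logs 'hit index 5'.
Intended log window:
  2: mix_signals: 7 entries, threshold 7
  3: enter split_margin: 7 items against 7
  4: hit index 5
  5: match at position 5
Execution walk:
  split_margin([10, 5, 4, 6, 5, 7, 3], 7) -> None  [called from mix_signals, line 10]
Origin of each log line:
  1: emitted by main (line 18)
  2: emitted by mix_signals (line 9)
  3: emitted by split_margin (line 2)
  4: emitted by mix_signals (line 11)
A correct fix: line 4: replace `vals[acc] == acc` with `vals[acc] == gap`.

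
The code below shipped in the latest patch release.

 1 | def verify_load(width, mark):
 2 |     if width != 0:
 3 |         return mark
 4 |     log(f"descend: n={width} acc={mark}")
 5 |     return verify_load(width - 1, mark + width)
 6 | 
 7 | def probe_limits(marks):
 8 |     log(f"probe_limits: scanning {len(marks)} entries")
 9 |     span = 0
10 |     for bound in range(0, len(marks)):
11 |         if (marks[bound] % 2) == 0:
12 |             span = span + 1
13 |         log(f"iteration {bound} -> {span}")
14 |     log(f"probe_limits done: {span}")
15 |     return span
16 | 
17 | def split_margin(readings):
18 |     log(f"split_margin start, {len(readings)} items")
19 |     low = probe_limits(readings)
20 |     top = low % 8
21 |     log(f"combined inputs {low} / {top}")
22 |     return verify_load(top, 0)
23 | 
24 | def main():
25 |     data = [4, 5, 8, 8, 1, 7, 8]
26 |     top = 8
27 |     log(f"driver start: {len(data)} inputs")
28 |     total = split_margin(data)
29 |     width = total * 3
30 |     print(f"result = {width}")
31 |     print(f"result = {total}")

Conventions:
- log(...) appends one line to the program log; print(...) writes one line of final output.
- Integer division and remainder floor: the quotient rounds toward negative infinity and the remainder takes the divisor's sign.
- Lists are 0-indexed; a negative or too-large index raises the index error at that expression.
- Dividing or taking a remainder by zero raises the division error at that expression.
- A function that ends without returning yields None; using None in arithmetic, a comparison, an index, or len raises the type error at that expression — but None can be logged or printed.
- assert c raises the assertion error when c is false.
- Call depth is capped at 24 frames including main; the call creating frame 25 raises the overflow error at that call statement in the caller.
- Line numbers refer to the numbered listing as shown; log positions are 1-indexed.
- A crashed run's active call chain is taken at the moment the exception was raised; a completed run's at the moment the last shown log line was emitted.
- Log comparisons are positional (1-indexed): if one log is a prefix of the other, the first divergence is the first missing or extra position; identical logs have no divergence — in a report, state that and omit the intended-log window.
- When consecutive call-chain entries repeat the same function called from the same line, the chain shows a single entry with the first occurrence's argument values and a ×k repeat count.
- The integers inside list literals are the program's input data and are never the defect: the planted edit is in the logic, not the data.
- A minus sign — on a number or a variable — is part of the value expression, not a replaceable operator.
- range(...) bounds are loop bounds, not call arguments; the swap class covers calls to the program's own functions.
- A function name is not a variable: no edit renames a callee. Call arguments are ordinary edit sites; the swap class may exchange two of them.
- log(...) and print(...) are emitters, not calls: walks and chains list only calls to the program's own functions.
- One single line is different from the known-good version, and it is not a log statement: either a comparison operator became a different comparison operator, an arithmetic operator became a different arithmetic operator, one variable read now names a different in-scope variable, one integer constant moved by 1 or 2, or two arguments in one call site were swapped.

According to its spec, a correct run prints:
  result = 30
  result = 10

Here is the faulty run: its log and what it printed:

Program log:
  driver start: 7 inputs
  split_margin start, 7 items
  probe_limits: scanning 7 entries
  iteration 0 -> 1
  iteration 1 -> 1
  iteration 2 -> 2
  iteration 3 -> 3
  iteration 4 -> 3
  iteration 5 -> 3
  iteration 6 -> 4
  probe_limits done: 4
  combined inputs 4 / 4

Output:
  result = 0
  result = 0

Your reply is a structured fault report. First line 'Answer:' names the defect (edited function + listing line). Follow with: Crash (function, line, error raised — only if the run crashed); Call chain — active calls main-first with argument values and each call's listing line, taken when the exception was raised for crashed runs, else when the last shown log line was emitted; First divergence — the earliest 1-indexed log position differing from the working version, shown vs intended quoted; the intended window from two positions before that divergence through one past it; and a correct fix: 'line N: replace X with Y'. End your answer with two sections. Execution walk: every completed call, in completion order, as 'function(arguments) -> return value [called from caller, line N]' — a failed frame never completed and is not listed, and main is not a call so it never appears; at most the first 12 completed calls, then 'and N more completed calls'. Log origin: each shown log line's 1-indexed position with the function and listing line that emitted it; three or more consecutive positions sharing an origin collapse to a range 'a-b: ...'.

Answer: the defect is in verify_load at line 2.
Key fact: The faulty run's log stops after 12 lines; the working version's next line would be 'descend: n=4 acc=0'.
Call chain: main -> split_margin([4, 5, 8, 8, 1, 7, 8]) (called at line 28).
First divergence: position 13 — the faulty run's log ends after 12 lines; the working version continues with 'descend: n=4 acc=0'.
Intended log window:
  11: probe_limits done: 4
  12: combined inputs 4 / 4
  13: descend: n=4 acc=0
  14: descend: n=3 acc=4
Execution walk:
  probe_limits([4, 5, 8, 8, 1, 7, 8]) -> 4  [called from split_margin, line 19]
  verify_load(4, 0) -> 0  [called from split_margin, line 22]
  split_margin([4, 5, 8, 8, 1, 7, 8]) -> 0  [called from main, line 28]
Log line origins:
  1 — main, line 27
  2 — split_margin, line 18
  3 — probe_limits, line 8
  4-10 — probe_limits, line 13
  11 — probe_limits, line 14
  12 — split_margin, line 21
A correct fix: line 2: replace `!=` with `<=`.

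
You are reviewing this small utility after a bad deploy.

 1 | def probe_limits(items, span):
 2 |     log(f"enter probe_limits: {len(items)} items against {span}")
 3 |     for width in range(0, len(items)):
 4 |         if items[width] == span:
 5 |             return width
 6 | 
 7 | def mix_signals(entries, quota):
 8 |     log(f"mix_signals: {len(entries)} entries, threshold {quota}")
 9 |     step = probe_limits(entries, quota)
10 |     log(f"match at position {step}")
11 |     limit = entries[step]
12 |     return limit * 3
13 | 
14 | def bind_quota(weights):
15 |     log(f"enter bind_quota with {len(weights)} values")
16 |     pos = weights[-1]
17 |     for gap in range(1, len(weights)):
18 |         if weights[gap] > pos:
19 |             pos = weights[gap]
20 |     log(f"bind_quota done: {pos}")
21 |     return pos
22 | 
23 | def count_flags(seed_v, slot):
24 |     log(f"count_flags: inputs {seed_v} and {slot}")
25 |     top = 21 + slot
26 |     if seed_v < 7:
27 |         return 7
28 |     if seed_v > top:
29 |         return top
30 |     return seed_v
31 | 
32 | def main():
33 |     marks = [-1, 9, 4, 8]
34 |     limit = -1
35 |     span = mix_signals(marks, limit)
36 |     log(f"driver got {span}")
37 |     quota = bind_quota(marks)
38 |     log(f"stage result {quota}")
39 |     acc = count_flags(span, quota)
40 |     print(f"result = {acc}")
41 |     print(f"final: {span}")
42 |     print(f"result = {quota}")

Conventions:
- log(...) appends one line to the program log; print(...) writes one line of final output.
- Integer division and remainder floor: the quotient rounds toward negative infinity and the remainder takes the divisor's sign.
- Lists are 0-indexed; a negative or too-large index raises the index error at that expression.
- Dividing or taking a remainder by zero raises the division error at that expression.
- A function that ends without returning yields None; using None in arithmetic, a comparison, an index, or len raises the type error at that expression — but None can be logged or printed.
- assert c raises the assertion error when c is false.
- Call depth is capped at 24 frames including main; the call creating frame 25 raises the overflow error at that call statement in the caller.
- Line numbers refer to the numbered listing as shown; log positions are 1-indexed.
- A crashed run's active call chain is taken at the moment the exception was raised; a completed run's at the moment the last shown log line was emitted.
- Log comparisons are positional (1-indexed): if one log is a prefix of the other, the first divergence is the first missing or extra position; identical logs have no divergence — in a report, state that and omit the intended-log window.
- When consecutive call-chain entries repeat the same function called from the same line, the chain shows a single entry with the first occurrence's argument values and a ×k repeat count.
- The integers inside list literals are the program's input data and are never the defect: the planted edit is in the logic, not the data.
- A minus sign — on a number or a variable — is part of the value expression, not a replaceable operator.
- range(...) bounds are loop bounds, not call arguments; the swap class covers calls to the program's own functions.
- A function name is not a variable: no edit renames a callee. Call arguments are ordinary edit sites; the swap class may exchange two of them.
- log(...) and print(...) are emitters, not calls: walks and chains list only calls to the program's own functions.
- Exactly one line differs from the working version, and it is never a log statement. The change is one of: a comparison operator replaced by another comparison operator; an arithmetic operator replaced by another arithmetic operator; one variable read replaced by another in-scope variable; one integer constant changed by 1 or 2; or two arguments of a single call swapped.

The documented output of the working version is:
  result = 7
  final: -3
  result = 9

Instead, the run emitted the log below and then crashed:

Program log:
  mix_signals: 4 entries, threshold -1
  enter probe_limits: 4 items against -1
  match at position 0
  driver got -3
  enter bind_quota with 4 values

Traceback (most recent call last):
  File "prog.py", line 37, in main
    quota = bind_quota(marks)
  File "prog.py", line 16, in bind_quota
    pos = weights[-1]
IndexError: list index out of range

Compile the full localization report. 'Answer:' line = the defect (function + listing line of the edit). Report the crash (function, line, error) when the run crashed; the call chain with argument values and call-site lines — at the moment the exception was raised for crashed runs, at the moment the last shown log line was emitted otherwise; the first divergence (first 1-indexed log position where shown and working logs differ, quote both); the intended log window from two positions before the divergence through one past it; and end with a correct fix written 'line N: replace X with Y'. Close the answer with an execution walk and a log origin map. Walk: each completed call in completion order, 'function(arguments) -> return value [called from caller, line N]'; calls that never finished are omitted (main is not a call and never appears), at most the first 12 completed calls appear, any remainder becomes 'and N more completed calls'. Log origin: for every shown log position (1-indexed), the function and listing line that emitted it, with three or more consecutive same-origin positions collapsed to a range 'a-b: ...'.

Answer: the defect is in bind_quota at line 16.
Core observation: The faulty run's log stops after 5 lines; the working version's next line would be 'bind_quota done: 9'.
Crash: bind_quota, line 16, IndexError.
Call chain: main -> bind_quota([-1, 9, 4, 8]) (called at line 37).
First divergence: position 6 (shown log ended at 5 lines; the working version continues: 'bind_quota done: 9').
Intended log window:
  4: driver got -3
  5: enter bind_quota with 4 values
  6: bind_quota done: 9
  7: stage result 9
Execution walk:
  probe_limits([-1, 9, 4, 8], -1) -> 0  [called from mix_signals, line 9]
  mix_signals([-1, 9, 4, 8], -1) -> -3  [called from main, line 35]
Log origins:
  1: from mix_signals, line 8
  2: from probe_limits, line 2
  3: from mix_signals, line 10
  4: from main, line 36
  5: from bind_quota, line 15
A correct fix: line 16: replace `-1` with `0`.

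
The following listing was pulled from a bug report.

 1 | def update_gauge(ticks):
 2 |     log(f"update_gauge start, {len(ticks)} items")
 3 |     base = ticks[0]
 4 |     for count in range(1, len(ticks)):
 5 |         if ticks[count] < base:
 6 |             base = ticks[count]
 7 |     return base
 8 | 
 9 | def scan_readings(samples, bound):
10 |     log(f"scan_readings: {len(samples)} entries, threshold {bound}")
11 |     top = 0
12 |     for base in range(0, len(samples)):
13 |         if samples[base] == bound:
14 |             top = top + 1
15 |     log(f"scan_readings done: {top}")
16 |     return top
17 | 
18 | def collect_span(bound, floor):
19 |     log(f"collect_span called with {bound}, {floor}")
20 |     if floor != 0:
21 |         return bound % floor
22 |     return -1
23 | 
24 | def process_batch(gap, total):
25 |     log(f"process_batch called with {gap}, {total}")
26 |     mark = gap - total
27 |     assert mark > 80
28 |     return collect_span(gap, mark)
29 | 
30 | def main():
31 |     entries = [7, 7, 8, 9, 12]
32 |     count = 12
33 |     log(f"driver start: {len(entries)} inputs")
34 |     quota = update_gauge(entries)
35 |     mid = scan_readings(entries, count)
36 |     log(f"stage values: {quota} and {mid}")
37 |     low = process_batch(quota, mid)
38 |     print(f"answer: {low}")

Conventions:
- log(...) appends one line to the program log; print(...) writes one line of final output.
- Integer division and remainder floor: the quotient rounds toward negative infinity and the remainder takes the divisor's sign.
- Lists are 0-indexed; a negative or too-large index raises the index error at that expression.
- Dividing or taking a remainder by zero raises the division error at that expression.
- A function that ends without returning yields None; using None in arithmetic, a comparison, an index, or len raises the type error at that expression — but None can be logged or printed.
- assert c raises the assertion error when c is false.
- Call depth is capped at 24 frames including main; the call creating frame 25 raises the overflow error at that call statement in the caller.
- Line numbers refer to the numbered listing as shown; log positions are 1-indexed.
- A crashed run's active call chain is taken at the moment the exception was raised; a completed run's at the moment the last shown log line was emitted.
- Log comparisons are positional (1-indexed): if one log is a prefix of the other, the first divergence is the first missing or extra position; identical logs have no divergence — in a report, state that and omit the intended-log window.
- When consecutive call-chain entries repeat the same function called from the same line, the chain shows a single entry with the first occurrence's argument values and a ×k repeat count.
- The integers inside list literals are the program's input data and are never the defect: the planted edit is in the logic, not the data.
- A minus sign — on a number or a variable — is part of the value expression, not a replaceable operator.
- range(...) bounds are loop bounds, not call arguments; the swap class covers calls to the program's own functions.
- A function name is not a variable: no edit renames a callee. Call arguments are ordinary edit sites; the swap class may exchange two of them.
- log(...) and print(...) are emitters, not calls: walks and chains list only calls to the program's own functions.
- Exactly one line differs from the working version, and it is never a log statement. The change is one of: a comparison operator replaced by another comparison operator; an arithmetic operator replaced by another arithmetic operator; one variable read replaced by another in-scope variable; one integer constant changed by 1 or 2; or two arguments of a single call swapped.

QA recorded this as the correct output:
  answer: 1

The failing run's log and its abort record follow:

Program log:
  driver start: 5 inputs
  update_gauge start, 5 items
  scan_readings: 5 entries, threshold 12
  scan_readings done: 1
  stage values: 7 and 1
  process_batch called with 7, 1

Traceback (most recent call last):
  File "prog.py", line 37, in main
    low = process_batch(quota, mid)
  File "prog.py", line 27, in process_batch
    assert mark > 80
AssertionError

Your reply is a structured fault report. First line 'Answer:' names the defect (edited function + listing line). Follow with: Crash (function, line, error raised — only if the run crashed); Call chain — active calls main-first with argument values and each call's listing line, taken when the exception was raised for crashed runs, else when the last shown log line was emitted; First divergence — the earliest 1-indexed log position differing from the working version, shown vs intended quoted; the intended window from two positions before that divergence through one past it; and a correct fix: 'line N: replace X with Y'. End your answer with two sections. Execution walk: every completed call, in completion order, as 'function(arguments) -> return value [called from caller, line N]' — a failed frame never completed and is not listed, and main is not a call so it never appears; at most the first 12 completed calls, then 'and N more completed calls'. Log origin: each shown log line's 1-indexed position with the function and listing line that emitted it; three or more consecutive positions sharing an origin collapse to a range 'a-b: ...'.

Answer: the defect is in process_batch at line 27.
Key fact: The log ends early — 6 lines, where the working version next logs 'collect_span called with 7, 6'.
Crash: process_batch, line 27, AssertionError.
Call chain: main -> process_batch(7, 1) (called at line 37).
First divergence: position 7; the shown log stops at 6 lines while the working version next logs 'collect_span called with 7, 6'.
Intended log window:
  5: stage values: 7 and 1
  6: process_batch called with 7, 1
  7: collect_span called with 7, 6
Execution walk:
  update_gauge([7, 7, 8, 9, 12]) -> 7  [called from main, line 34]
  scan_readings([7, 7, 8, 9, 12], 12) -> 1  [called from main, line 35]
Log origin:
  1: logged in main at line 33
  2: logged in update_gauge at line 2
  3: logged in scan_readings at line 10
  4: logged in scan_readings at line 15
  5: logged in main at line 36
  6: logged in process_batch at line 25
A correct fix: line 27: replace `>` with `<=`.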